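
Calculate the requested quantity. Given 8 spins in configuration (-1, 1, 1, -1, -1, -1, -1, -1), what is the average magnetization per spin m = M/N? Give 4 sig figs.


Step 1: Count up spins (+1): 2, down spins (-1): 6
Step 2: Total magnetization M = 2 - 6 = -4
Step 3: m = M/N = -4/8 = -0.5

-0.5


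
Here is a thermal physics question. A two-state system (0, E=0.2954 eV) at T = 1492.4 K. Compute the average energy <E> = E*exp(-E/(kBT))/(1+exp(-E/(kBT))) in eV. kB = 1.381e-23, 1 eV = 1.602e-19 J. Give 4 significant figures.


Step 1: beta*E = 0.2954*1.602e-19/(1.381e-23*1492.4) = 2.296
Step 2: exp(-beta*E) = 0.1006
Step 3: <E> = 0.2954*0.1006/(1+0.1006) = 0.02701 eV

0.02701


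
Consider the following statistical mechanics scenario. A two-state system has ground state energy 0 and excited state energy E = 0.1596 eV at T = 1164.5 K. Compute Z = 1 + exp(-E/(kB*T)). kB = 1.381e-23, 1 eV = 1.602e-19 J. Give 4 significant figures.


Step 1: Compute beta*E = E*eV/(kB*T) = 0.1596*1.602e-19/(1.381e-23*1164.5) = 1.59
Step 2: exp(-beta*E) = exp(-1.59) = 0.204
Step 3: Z = 1 + 0.204 = 1.204

1.204


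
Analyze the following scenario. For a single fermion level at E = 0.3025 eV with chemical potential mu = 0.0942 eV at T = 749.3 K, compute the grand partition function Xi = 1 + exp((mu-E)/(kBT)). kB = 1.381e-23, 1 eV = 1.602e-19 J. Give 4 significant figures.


Step 1: (mu - E) = 0.0942 - 0.3025 = -0.2083 eV
Step 2: x = (mu-E)*eV/(kB*T) = -0.2083*1.602e-19/(1.381e-23*749.3) = -3.225
Step 3: exp(x) = 0.03976
Step 4: Xi = 1 + 0.03976 = 1.04

1.04


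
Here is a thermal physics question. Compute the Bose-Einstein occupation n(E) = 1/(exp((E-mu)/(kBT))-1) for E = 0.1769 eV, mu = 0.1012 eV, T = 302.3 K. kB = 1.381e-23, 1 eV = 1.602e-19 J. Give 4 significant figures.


Step 1: (E - mu) = 0.0757 eV
Step 2: x = (E-mu)*eV/(kB*T) = 0.0757*1.602e-19/(1.381e-23*302.3) = 2.905
Step 3: exp(x) = 18.26
Step 4: n = 1/(exp(x)-1) = 0.05793

0.05793


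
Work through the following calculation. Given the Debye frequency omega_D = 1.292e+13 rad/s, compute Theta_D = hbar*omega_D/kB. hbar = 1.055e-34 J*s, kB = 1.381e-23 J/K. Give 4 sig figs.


Step 1: hbar*omega_D = 1.055e-34 * 1.292e+13 = 1.363e-21 J
Step 2: Theta_D = 1.363e-21 / 1.381e-23
Step 3: Theta_D = 98.7 K

98.7


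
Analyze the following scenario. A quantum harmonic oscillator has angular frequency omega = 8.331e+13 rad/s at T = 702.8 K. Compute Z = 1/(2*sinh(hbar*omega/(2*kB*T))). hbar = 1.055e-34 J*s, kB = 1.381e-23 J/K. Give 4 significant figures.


Step 1: Compute x = hbar*omega/(kB*T) = 1.055e-34*8.331e+13/(1.381e-23*702.8) = 0.9056
Step 2: x/2 = 0.4528
Step 3: sinh(x/2) = 0.4684
Step 4: Z = 1/(2*0.4684) = 1.067

1.067


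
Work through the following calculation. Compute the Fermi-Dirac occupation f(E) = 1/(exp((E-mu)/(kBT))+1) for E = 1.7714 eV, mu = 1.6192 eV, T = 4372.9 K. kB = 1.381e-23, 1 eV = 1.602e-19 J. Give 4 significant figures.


Step 1: (E - mu) = 1.7714 - 1.6192 = 0.1522 eV
Step 2: Convert: (E-mu)*eV = 2.438e-20 J
Step 3: x = (E-mu)*eV/(kB*T) = 0.4038
Step 4: f = 1/(exp(0.4038)+1) = 0.4004

0.4004


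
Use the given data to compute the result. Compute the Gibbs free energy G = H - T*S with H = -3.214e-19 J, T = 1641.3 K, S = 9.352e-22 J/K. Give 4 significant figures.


Step 1: T*S = 1641.3 * 9.352e-22 = 1.535e-18 J
Step 2: G = H - T*S = -3.214e-19 - 1.535e-18
Step 3: G = -1.856e-18 J

-1.856e-18


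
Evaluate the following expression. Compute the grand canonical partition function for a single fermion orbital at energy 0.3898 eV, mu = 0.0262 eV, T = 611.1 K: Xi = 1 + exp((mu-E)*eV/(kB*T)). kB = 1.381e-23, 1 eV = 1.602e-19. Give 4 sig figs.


Step 1: (mu - E) = 0.0262 - 0.3898 = -0.3636 eV
Step 2: x = (mu-E)*eV/(kB*T) = -0.3636*1.602e-19/(1.381e-23*611.1) = -6.902
Step 3: exp(x) = 0.001006
Step 4: Xi = 1 + 0.001006 = 1.001

1.001


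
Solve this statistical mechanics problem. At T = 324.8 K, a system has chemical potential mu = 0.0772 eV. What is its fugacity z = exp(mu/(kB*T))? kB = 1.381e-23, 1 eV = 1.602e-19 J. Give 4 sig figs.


Step 1: Convert mu to Joules: 0.0772*1.602e-19 = 1.237e-20 J
Step 2: kB*T = 1.381e-23*324.8 = 4.485e-21 J
Step 3: mu/(kB*T) = 2.757
Step 4: z = exp(2.757) = 15.76

15.76


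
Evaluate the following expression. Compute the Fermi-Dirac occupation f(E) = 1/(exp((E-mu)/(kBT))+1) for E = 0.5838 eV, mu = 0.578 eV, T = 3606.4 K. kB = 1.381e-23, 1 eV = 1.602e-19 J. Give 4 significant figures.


Step 1: (E - mu) = 0.5838 - 0.578 = 0.0058 eV
Step 2: Convert: (E-mu)*eV = 9.292e-22 J
Step 3: x = (E-mu)*eV/(kB*T) = 0.01866
Step 4: f = 1/(exp(0.01866)+1) = 0.4953

0.4953


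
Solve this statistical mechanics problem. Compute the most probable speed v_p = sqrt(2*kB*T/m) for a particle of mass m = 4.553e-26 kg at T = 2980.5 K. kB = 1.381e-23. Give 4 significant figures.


Step 1: Numerator = 2*kB*T = 2*1.381e-23*2980.5 = 8.232e-20
Step 2: Ratio = 8.232e-20 / 4.553e-26 = 1.808e+06
Step 3: v_p = sqrt(1.808e+06) = 1345 m/s

1345


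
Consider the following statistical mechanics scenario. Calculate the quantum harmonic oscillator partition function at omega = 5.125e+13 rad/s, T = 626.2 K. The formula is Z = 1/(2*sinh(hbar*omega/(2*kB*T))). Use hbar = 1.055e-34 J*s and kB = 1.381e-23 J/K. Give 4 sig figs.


Step 1: Compute x = hbar*omega/(kB*T) = 1.055e-34*5.125e+13/(1.381e-23*626.2) = 0.6252
Step 2: x/2 = 0.3126
Step 3: sinh(x/2) = 0.3177
Step 4: Z = 1/(2*0.3177) = 1.574

1.574


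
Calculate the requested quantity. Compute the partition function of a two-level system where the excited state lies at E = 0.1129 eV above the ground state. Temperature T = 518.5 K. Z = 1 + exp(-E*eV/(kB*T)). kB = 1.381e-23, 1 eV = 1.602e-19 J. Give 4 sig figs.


Step 1: Compute beta*E = E*eV/(kB*T) = 0.1129*1.602e-19/(1.381e-23*518.5) = 2.526
Step 2: exp(-beta*E) = exp(-2.526) = 0.07999
Step 3: Z = 1 + 0.07999 = 1.08

1.08


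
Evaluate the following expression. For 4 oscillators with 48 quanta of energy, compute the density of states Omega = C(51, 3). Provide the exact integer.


Step 1: Use binomial coefficient C(51, 3)
Step 2: Numerator = 51! / 48!
Step 3: Denominator = 3!
Step 4: Omega = 20825

20825


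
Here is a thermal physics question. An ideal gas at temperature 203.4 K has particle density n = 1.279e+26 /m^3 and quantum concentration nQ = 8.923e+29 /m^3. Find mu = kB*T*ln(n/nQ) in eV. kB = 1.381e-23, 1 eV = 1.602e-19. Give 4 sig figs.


Step 1: n/nQ = 1.279e+26/8.923e+29 = 0.0001433
Step 2: ln(n/nQ) = -8.85
Step 3: mu = kB*T*ln(n/nQ) = 2.809e-21*-8.85 = -2.486e-20 J
Step 4: Convert to eV: -2.486e-20/1.602e-19 = -0.1552 eV

-0.1552


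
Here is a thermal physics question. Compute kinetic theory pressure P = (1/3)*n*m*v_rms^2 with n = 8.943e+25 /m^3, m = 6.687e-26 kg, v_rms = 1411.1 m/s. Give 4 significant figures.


Step 1: v_rms^2 = 1411.1^2 = 1.991e+06
Step 2: n*m = 8.943e+25*6.687e-26 = 5.98
Step 3: P = (1/3)*5.98*1.991e+06 = 3.969e+06 Pa

3.969e+06


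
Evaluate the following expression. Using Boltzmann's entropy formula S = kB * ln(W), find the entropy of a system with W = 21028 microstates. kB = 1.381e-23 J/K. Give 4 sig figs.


Step 1: ln(W) = ln(21028) = 9.954
Step 2: S = kB * ln(W) = 1.381e-23 * 9.954
Step 3: S = 1.375e-22 J/K

1.375e-22


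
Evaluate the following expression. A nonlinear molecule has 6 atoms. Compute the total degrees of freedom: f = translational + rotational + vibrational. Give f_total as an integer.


Step 1: Translational DOF = 3
Step 2: Rotational DOF (nonlinear) = 3
Step 3: Vibrational DOF = 3*6 - 6 = 12
Step 4: Total = 3 + 3 + 12 = 18

18


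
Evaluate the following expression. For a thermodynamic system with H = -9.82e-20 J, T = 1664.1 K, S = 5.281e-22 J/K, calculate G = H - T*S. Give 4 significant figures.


Step 1: T*S = 1664.1 * 5.281e-22 = 8.788e-19 J
Step 2: G = H - T*S = -9.82e-20 - 8.788e-19
Step 3: G = -9.77e-19 J

-9.77e-19


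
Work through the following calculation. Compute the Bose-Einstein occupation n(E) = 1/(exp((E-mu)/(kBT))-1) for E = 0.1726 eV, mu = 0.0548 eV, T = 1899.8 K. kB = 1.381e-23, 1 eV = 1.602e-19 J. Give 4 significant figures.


Step 1: (E - mu) = 0.1178 eV
Step 2: x = (E-mu)*eV/(kB*T) = 0.1178*1.602e-19/(1.381e-23*1899.8) = 0.7193
Step 3: exp(x) = 2.053
Step 4: n = 1/(exp(x)-1) = 0.9497

0.9497


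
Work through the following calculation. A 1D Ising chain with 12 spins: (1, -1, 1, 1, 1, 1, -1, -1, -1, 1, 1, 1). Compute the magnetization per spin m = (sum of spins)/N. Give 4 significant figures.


Step 1: Count up spins (+1): 8, down spins (-1): 4
Step 2: Total magnetization M = 8 - 4 = 4
Step 3: m = M/N = 4/12 = 0.3333

0.3333


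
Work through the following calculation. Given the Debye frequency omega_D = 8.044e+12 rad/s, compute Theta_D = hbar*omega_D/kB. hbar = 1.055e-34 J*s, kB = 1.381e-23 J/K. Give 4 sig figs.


Step 1: hbar*omega_D = 1.055e-34 * 8.044e+12 = 8.486e-22 J
Step 2: Theta_D = 8.486e-22 / 1.381e-23
Step 3: Theta_D = 61.45 K

61.45


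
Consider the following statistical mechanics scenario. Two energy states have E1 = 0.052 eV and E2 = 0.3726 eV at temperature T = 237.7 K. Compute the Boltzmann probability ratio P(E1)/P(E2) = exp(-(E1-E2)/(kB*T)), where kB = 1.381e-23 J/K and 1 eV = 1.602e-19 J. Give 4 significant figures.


Step 1: Compute energy difference dE = E1 - E2 = 0.052 - 0.3726 = -0.3206 eV
Step 2: Convert to Joules: dE_J = -0.3206 * 1.602e-19 = -5.136e-20 J
Step 3: Compute exponent = -dE_J / (kB * T) = -(-5.136e-20) / (1.381e-23 * 237.7) = 15.65
Step 4: P(E1)/P(E2) = exp(15.65) = 6.237e+06

6.237e+06


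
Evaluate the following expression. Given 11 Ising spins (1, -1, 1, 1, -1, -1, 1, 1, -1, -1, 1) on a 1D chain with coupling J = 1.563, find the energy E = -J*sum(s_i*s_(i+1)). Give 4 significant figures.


Step 1: Nearest-neighbor products: -1, -1, 1, -1, 1, -1, 1, -1, 1, -1
Step 2: Sum of products = -2
Step 3: E = -1.563 * -2 = 3.126

3.126


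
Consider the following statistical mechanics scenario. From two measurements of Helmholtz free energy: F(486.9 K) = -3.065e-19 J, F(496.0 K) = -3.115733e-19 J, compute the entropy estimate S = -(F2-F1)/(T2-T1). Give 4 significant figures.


Step 1: dF = F2 - F1 = -3.115733e-19 - (-3.065e-19) = -5.0733e-21 J
Step 2: dT = T2 - T1 = 496.0 - 486.9 = 9.1 K
Step 3: S = -dF/dT = -(-5.0733e-21)/9.1 = 5.575e-22 J/K

5.575e-22


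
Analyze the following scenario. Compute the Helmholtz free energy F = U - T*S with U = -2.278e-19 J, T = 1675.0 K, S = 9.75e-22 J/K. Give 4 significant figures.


Step 1: T*S = 1675.0 * 9.75e-22 = 1.633e-18 J
Step 2: F = U - T*S = -2.278e-19 - 1.633e-18
Step 3: F = -1.861e-18 J

-1.861e-18


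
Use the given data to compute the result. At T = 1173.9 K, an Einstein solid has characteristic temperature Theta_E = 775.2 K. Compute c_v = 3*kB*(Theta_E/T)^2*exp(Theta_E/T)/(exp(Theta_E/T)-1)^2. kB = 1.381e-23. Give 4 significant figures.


Step 1: x = Theta_E/T = 775.2/1173.9 = 0.6604
Step 2: x^2 = 0.4361
Step 3: exp(x) = 1.935
Step 4: c_v = 3*1.381e-23*0.4361*1.935/(1.935-1)^2 = 3.996e-23

3.996e-23


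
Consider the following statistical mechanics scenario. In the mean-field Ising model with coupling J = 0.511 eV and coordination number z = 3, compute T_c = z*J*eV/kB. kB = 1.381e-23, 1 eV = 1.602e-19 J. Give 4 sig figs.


Step 1: z*J = 3*0.511 = 1.533 eV
Step 2: Convert to Joules: 1.533*1.602e-19 = 2.456e-19 J
Step 3: T_c = 2.456e-19 / 1.381e-23 = 1.778e+04 K

1.778e+04


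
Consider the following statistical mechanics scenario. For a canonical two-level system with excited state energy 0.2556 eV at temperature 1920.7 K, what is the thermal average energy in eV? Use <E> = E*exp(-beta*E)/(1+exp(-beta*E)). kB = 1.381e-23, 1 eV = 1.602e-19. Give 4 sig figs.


Step 1: beta*E = 0.2556*1.602e-19/(1.381e-23*1920.7) = 1.544
Step 2: exp(-beta*E) = 0.2136
Step 3: <E> = 0.2556*0.2136/(1+0.2136) = 0.04498 eV

0.04498


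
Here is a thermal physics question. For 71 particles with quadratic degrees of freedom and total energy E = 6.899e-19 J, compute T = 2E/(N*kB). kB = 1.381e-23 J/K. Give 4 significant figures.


Step 1: Numerator = 2*E = 2*6.899e-19 = 1.38e-18 J
Step 2: Denominator = N*kB = 71*1.381e-23 = 9.805e-22
Step 3: T = 1.38e-18 / 9.805e-22 = 1407 K

1407


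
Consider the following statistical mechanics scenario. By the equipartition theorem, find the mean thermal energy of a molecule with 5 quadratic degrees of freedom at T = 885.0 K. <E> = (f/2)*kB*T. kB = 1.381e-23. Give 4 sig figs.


Step 1: f/2 = 5/2 = 2.5
Step 2: kB*T = 1.381e-23 * 885.0 = 1.222e-20
Step 3: <E> = 2.5 * 1.222e-20 = 3.055e-20 J

3.055e-20


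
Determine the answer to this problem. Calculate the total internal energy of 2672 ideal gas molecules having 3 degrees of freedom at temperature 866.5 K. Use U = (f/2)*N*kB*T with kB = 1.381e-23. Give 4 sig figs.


Step 1: f/2 = 3/2 = 1.5
Step 2: N*kB*T = 2672*1.381e-23*866.5 = 3.197e-17
Step 3: U = 1.5 * 3.197e-17 = 4.796e-17 J

4.796e-17


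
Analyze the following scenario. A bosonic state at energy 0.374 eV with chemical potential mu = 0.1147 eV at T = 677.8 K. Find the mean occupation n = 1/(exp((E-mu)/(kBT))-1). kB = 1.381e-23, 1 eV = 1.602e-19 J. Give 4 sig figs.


Step 1: (E - mu) = 0.2593 eV
Step 2: x = (E-mu)*eV/(kB*T) = 0.2593*1.602e-19/(1.381e-23*677.8) = 4.438
Step 3: exp(x) = 84.59
Step 4: n = 1/(exp(x)-1) = 0.01196

0.01196


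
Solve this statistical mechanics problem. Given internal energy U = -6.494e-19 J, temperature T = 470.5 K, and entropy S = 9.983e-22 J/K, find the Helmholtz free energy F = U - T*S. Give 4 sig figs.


Step 1: T*S = 470.5 * 9.983e-22 = 4.697e-19 J
Step 2: F = U - T*S = -6.494e-19 - 4.697e-19
Step 3: F = -1.119e-18 J

-1.119e-18


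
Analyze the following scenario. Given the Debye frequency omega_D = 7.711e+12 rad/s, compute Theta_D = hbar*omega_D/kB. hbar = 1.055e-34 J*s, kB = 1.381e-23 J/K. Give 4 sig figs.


Step 1: hbar*omega_D = 1.055e-34 * 7.711e+12 = 8.135e-22 J
Step 2: Theta_D = 8.135e-22 / 1.381e-23
Step 3: Theta_D = 58.91 K

58.91


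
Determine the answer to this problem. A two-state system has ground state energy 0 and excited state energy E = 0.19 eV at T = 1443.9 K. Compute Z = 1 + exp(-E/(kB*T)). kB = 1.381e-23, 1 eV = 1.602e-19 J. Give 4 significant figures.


Step 1: Compute beta*E = E*eV/(kB*T) = 0.19*1.602e-19/(1.381e-23*1443.9) = 1.526
Step 2: exp(-beta*E) = exp(-1.526) = 0.2173
Step 3: Z = 1 + 0.2173 = 1.217

1.217


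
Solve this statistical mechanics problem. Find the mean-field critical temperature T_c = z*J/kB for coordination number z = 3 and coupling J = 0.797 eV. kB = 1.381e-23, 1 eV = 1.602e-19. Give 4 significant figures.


Step 1: z*J = 3*0.797 = 2.391 eV
Step 2: Convert to Joules: 2.391*1.602e-19 = 3.83e-19 J
Step 3: T_c = 3.83e-19 / 1.381e-23 = 2.774e+04 K

2.774e+04


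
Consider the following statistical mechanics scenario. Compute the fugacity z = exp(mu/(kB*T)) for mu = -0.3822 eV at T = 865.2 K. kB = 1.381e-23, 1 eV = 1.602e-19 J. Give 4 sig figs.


Step 1: Convert mu to Joules: -0.3822*1.602e-19 = -6.123e-20 J
Step 2: kB*T = 1.381e-23*865.2 = 1.195e-20 J
Step 3: mu/(kB*T) = -5.124
Step 4: z = exp(-5.124) = 0.00595

0.00595


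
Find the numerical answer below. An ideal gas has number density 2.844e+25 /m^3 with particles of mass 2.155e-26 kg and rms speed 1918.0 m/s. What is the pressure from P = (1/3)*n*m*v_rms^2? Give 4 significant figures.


Step 1: v_rms^2 = 1918.0^2 = 3.679e+06
Step 2: n*m = 2.844e+25*2.155e-26 = 0.6129
Step 3: P = (1/3)*0.6129*3.679e+06 = 7.515e+05 Pa

7.515e+05


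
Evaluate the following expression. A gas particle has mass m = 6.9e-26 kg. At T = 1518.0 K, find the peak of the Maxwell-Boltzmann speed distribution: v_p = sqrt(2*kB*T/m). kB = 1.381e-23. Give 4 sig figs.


Step 1: Numerator = 2*kB*T = 2*1.381e-23*1518.0 = 4.193e-20
Step 2: Ratio = 4.193e-20 / 6.9e-26 = 6.076e+05
Step 3: v_p = sqrt(6.076e+05) = 779.5 m/s

779.5


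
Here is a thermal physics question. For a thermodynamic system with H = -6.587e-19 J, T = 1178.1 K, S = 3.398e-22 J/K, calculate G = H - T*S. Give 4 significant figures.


Step 1: T*S = 1178.1 * 3.398e-22 = 4.003e-19 J
Step 2: G = H - T*S = -6.587e-19 - 4.003e-19
Step 3: G = -1.059e-18 J

-1.059e-18


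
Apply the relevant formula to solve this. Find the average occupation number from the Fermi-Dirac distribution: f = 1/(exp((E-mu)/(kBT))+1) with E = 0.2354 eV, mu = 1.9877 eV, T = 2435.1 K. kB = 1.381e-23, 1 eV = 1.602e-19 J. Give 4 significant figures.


Step 1: (E - mu) = 0.2354 - 1.9877 = -1.752 eV
Step 2: Convert: (E-mu)*eV = -2.807e-19 J
Step 3: x = (E-mu)*eV/(kB*T) = -8.348
Step 4: f = 1/(exp(-8.348)+1) = 0.9998

0.9998


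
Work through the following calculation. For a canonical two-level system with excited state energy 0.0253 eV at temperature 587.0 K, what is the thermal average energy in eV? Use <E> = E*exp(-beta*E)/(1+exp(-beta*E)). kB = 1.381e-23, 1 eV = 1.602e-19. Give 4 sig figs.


Step 1: beta*E = 0.0253*1.602e-19/(1.381e-23*587.0) = 0.5
Step 2: exp(-beta*E) = 0.6065
Step 3: <E> = 0.0253*0.6065/(1+0.6065) = 0.009552 eV

0.009552


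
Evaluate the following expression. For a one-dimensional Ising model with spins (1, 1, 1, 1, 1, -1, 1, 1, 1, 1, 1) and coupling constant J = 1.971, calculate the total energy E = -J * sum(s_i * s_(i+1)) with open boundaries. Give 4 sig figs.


Step 1: Nearest-neighbor products: 1, 1, 1, 1, -1, -1, 1, 1, 1, 1
Step 2: Sum of products = 6
Step 3: E = -1.971 * 6 = -11.83

-11.83


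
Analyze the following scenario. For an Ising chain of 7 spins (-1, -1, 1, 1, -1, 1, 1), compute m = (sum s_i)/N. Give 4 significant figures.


Step 1: Count up spins (+1): 4, down spins (-1): 3
Step 2: Total magnetization M = 4 - 3 = 1
Step 3: m = M/N = 1/7 = 0.1429

0.1429


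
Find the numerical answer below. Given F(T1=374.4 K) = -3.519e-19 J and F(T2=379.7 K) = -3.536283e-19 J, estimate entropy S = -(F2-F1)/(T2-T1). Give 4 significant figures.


Step 1: dF = F2 - F1 = -3.536283e-19 - (-3.519e-19) = -1.7283e-21 J
Step 2: dT = T2 - T1 = 379.7 - 374.4 = 5.3 K
Step 3: S = -dF/dT = -(-1.7283e-21)/5.3 = 3.261e-22 J/K

3.261e-22


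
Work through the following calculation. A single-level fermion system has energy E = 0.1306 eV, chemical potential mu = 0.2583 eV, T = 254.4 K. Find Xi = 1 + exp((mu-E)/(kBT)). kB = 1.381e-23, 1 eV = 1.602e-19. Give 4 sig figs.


Step 1: (mu - E) = 0.2583 - 0.1306 = 0.1277 eV
Step 2: x = (mu-E)*eV/(kB*T) = 0.1277*1.602e-19/(1.381e-23*254.4) = 5.823
Step 3: exp(x) = 338
Step 4: Xi = 1 + 338 = 339

339


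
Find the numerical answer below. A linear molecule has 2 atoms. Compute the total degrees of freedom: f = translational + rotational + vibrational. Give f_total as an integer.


Step 1: Translational DOF = 3
Step 2: Rotational DOF (linear) = 2
Step 3: Vibrational DOF = 3*2 - 5 = 1
Step 4: Total = 3 + 2 + 1 = 6

6


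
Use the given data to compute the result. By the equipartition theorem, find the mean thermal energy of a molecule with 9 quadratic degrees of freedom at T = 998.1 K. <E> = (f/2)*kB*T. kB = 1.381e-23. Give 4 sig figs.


Step 1: f/2 = 9/2 = 4.5
Step 2: kB*T = 1.381e-23 * 998.1 = 1.378e-20
Step 3: <E> = 4.5 * 1.378e-20 = 6.203e-20 J

6.203e-20


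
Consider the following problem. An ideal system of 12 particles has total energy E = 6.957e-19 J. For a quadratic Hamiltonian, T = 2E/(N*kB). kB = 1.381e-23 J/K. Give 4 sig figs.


Step 1: Numerator = 2*E = 2*6.957e-19 = 1.391e-18 J
Step 2: Denominator = N*kB = 12*1.381e-23 = 1.657e-22
Step 3: T = 1.391e-18 / 1.657e-22 = 8396 K

8396


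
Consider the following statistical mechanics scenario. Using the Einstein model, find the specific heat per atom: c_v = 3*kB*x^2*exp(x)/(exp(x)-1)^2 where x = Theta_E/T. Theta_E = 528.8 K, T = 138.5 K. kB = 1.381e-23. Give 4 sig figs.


Step 1: x = Theta_E/T = 528.8/138.5 = 3.818
Step 2: x^2 = 14.58
Step 3: exp(x) = 45.52
Step 4: c_v = 3*1.381e-23*14.58*45.52/(45.52-1)^2 = 1.387e-23

1.387e-23


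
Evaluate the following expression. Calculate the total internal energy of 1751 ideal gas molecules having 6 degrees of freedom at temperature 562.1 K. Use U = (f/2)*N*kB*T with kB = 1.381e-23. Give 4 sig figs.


Step 1: f/2 = 6/2 = 3.0
Step 2: N*kB*T = 1751*1.381e-23*562.1 = 1.359e-17
Step 3: U = 3.0 * 1.359e-17 = 4.078e-17 J

4.078e-17


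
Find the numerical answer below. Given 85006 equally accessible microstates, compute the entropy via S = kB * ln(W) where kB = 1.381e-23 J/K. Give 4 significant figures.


Step 1: ln(W) = ln(85006) = 11.35
Step 2: S = kB * ln(W) = 1.381e-23 * 11.35
Step 3: S = 1.568e-22 J/K

1.568e-22


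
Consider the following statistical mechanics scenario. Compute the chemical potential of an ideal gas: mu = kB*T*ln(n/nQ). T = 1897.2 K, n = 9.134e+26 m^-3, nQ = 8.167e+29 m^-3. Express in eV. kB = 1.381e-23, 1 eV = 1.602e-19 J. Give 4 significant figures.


Step 1: n/nQ = 9.134e+26/8.167e+29 = 0.001118
Step 2: ln(n/nQ) = -6.796
Step 3: mu = kB*T*ln(n/nQ) = 2.62e-20*-6.796 = -1.781e-19 J
Step 4: Convert to eV: -1.781e-19/1.602e-19 = -1.111 eV

-1.111


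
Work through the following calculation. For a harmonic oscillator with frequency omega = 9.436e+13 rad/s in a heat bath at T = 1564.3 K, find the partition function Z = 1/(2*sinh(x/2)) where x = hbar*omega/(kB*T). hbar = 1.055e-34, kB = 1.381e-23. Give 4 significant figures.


Step 1: Compute x = hbar*omega/(kB*T) = 1.055e-34*9.436e+13/(1.381e-23*1564.3) = 0.4608
Step 2: x/2 = 0.2304
Step 3: sinh(x/2) = 0.2325
Step 4: Z = 1/(2*0.2325) = 2.151

2.151


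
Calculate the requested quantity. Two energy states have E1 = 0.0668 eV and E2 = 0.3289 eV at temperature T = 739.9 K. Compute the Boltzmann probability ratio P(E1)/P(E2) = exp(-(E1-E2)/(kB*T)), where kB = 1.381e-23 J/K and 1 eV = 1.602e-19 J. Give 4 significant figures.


Step 1: Compute energy difference dE = E1 - E2 = 0.0668 - 0.3289 = -0.2621 eV
Step 2: Convert to Joules: dE_J = -0.2621 * 1.602e-19 = -4.199e-20 J
Step 3: Compute exponent = -dE_J / (kB * T) = -(-4.199e-20) / (1.381e-23 * 739.9) = 4.109
Step 4: P(E1)/P(E2) = exp(4.109) = 60.9

60.9


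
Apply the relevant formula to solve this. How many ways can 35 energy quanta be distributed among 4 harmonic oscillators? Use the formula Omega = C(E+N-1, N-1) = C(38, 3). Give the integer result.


Step 1: Use binomial coefficient C(38, 3)
Step 2: Numerator = 38! / 35!
Step 3: Denominator = 3!
Step 4: Omega = 8436

8436


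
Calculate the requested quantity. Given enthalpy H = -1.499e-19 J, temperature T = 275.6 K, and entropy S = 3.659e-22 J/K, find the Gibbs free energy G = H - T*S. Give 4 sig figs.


Step 1: T*S = 275.6 * 3.659e-22 = 1.008e-19 J
Step 2: G = H - T*S = -1.499e-19 - 1.008e-19
Step 3: G = -2.507e-19 J

-2.507e-19


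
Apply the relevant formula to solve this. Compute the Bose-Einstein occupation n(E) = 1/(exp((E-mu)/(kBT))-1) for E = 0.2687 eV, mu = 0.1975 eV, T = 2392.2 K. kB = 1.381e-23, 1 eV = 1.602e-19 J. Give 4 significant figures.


Step 1: (E - mu) = 0.0712 eV
Step 2: x = (E-mu)*eV/(kB*T) = 0.0712*1.602e-19/(1.381e-23*2392.2) = 0.3453
Step 3: exp(x) = 1.412
Step 4: n = 1/(exp(x)-1) = 2.425

2.425


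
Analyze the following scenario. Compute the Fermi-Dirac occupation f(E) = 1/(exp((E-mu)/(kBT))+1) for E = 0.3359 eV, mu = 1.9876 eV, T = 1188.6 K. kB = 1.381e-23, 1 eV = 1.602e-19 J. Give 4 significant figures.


Step 1: (E - mu) = 0.3359 - 1.9876 = -1.652 eV
Step 2: Convert: (E-mu)*eV = -2.646e-19 J
Step 3: x = (E-mu)*eV/(kB*T) = -16.12
Step 4: f = 1/(exp(-16.12)+1) = 1

1


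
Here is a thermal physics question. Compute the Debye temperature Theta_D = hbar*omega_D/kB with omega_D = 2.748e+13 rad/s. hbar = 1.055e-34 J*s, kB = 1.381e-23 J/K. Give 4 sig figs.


Step 1: hbar*omega_D = 1.055e-34 * 2.748e+13 = 2.899e-21 J
Step 2: Theta_D = 2.899e-21 / 1.381e-23
Step 3: Theta_D = 209.9 K

209.9


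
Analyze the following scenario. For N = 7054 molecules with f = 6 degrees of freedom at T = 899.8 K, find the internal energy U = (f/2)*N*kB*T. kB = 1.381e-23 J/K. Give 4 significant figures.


Step 1: f/2 = 6/2 = 3.0
Step 2: N*kB*T = 7054*1.381e-23*899.8 = 8.765e-17
Step 3: U = 3.0 * 8.765e-17 = 2.63e-16 J

2.63e-16


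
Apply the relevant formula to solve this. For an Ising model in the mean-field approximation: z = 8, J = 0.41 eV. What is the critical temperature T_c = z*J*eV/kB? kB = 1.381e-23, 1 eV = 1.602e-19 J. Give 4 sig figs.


Step 1: z*J = 8*0.41 = 3.28 eV
Step 2: Convert to Joules: 3.28*1.602e-19 = 5.255e-19 J
Step 3: T_c = 5.255e-19 / 1.381e-23 = 3.805e+04 K

3.805e+04


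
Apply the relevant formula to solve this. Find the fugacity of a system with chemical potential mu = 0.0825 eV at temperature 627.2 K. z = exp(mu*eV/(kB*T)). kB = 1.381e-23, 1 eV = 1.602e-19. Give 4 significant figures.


Step 1: Convert mu to Joules: 0.0825*1.602e-19 = 1.322e-20 J
Step 2: kB*T = 1.381e-23*627.2 = 8.662e-21 J
Step 3: mu/(kB*T) = 1.526
Step 4: z = exp(1.526) = 4.599

4.599


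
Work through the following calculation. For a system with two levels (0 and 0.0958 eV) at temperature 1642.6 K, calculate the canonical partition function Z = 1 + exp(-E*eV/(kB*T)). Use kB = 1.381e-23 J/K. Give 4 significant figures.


Step 1: Compute beta*E = E*eV/(kB*T) = 0.0958*1.602e-19/(1.381e-23*1642.6) = 0.6766
Step 2: exp(-beta*E) = exp(-0.6766) = 0.5084
Step 3: Z = 1 + 0.5084 = 1.508

1.508


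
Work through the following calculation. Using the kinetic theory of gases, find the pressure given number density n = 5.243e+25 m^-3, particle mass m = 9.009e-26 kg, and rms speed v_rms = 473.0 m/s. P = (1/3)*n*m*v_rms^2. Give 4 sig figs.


Step 1: v_rms^2 = 473.0^2 = 2.237e+05
Step 2: n*m = 5.243e+25*9.009e-26 = 4.723
Step 3: P = (1/3)*4.723*2.237e+05 = 3.523e+05 Pa

3.523e+05


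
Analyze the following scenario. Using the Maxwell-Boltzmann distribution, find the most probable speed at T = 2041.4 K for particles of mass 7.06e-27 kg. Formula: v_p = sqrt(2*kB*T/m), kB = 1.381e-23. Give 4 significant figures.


Step 1: Numerator = 2*kB*T = 2*1.381e-23*2041.4 = 5.638e-20
Step 2: Ratio = 5.638e-20 / 7.06e-27 = 7.986e+06
Step 3: v_p = sqrt(7.986e+06) = 2826 m/s

2826


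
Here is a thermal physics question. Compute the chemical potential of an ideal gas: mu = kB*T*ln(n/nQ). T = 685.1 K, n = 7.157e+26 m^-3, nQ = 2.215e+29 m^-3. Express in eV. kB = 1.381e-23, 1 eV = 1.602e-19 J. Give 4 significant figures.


Step 1: n/nQ = 7.157e+26/2.215e+29 = 0.003231
Step 2: ln(n/nQ) = -5.735
Step 3: mu = kB*T*ln(n/nQ) = 9.461e-21*-5.735 = -5.426e-20 J
Step 4: Convert to eV: -5.426e-20/1.602e-19 = -0.3387 eV

-0.3387


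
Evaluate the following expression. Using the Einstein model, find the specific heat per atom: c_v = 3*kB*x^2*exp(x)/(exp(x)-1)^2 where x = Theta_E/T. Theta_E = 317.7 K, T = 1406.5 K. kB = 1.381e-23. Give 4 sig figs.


Step 1: x = Theta_E/T = 317.7/1406.5 = 0.2259
Step 2: x^2 = 0.05102
Step 3: exp(x) = 1.253
Step 4: c_v = 3*1.381e-23*0.05102*1.253/(1.253-1)^2 = 4.125e-23

4.125e-23


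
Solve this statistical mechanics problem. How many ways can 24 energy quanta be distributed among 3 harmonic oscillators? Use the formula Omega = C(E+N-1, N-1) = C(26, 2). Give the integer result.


Step 1: Use binomial coefficient C(26, 2)
Step 2: Numerator = 26! / 24!
Step 3: Denominator = 2!
Step 4: Omega = 325

325


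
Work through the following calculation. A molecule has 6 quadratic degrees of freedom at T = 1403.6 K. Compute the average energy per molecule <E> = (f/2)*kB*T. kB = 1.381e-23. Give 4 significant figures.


Step 1: f/2 = 6/2 = 3
Step 2: kB*T = 1.381e-23 * 1403.6 = 1.938e-20
Step 3: <E> = 3 * 1.938e-20 = 5.815e-20 J

5.815e-20


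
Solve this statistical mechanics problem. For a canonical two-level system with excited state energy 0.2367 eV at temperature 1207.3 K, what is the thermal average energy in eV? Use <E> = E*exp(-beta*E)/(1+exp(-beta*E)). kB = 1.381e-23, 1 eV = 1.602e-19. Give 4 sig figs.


Step 1: beta*E = 0.2367*1.602e-19/(1.381e-23*1207.3) = 2.274
Step 2: exp(-beta*E) = 0.1029
Step 3: <E> = 0.2367*0.1029/(1+0.1029) = 0.02208 eV

0.02208


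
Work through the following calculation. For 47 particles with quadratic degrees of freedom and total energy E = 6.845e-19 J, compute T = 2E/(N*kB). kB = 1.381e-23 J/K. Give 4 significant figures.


Step 1: Numerator = 2*E = 2*6.845e-19 = 1.369e-18 J
Step 2: Denominator = N*kB = 47*1.381e-23 = 6.491e-22
Step 3: T = 1.369e-18 / 6.491e-22 = 2109 K

2109


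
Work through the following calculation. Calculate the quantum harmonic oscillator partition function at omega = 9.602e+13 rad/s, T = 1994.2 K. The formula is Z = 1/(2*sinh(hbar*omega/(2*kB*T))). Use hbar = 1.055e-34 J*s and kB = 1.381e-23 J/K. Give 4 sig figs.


Step 1: Compute x = hbar*omega/(kB*T) = 1.055e-34*9.602e+13/(1.381e-23*1994.2) = 0.3678
Step 2: x/2 = 0.1839
Step 3: sinh(x/2) = 0.185
Step 4: Z = 1/(2*0.185) = 2.703

2.703


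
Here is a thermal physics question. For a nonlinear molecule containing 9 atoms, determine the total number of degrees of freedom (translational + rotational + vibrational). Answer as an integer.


Step 1: Translational DOF = 3
Step 2: Rotational DOF (nonlinear) = 3
Step 3: Vibrational DOF = 3*9 - 6 = 21
Step 4: Total = 3 + 3 + 21 = 27

27


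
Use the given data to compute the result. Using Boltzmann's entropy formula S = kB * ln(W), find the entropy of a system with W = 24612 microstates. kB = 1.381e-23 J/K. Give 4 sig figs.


Step 1: ln(W) = ln(24612) = 10.11
Step 2: S = kB * ln(W) = 1.381e-23 * 10.11
Step 3: S = 1.396e-22 J/K

1.396e-22


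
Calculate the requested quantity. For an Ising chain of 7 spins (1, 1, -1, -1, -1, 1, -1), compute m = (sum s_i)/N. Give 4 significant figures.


Step 1: Count up spins (+1): 3, down spins (-1): 4
Step 2: Total magnetization M = 3 - 4 = -1
Step 3: m = M/N = -1/7 = -0.1429

-0.1429


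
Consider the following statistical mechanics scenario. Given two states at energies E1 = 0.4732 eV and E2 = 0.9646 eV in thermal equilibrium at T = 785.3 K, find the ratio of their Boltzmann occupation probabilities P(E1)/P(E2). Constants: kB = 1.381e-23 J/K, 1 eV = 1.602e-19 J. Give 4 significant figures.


Step 1: Compute energy difference dE = E1 - E2 = 0.4732 - 0.9646 = -0.4914 eV
Step 2: Convert to Joules: dE_J = -0.4914 * 1.602e-19 = -7.872e-20 J
Step 3: Compute exponent = -dE_J / (kB * T) = -(-7.872e-20) / (1.381e-23 * 785.3) = 7.259
Step 4: P(E1)/P(E2) = exp(7.259) = 1421

1421


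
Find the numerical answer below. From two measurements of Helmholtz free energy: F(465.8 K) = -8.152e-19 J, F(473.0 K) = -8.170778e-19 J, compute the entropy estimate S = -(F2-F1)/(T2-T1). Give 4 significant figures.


Step 1: dF = F2 - F1 = -8.170778e-19 - (-8.152e-19) = -1.8778e-21 J
Step 2: dT = T2 - T1 = 473.0 - 465.8 = 7.2 K
Step 3: S = -dF/dT = -(-1.8778e-21)/7.2 = 2.608e-22 J/K

2.608e-22


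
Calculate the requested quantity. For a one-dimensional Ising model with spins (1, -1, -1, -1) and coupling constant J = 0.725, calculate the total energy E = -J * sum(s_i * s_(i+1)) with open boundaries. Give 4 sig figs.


Step 1: Nearest-neighbor products: -1, 1, 1
Step 2: Sum of products = 1
Step 3: E = -0.725 * 1 = -0.725

-0.725


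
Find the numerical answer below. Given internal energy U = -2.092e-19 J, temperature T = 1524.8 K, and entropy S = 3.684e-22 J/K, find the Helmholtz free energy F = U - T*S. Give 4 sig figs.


Step 1: T*S = 1524.8 * 3.684e-22 = 5.617e-19 J
Step 2: F = U - T*S = -2.092e-19 - 5.617e-19
Step 3: F = -7.709e-19 J

-7.709e-19


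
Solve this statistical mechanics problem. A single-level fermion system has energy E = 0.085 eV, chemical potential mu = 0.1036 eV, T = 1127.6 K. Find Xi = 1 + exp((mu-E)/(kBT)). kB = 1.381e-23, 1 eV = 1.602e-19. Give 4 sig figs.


Step 1: (mu - E) = 0.1036 - 0.085 = 0.0186 eV
Step 2: x = (mu-E)*eV/(kB*T) = 0.0186*1.602e-19/(1.381e-23*1127.6) = 0.1913
Step 3: exp(x) = 1.211
Step 4: Xi = 1 + 1.211 = 2.211

2.211


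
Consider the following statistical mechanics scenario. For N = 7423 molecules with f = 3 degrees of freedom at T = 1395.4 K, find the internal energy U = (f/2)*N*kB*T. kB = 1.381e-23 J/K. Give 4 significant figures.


Step 1: f/2 = 3/2 = 1.5
Step 2: N*kB*T = 7423*1.381e-23*1395.4 = 1.43e-16
Step 3: U = 1.5 * 1.43e-16 = 2.146e-16 J

2.146e-16


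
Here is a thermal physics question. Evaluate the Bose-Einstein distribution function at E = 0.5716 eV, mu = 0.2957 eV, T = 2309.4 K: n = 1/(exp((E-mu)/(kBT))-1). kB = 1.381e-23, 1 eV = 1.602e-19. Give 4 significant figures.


Step 1: (E - mu) = 0.2759 eV
Step 2: x = (E-mu)*eV/(kB*T) = 0.2759*1.602e-19/(1.381e-23*2309.4) = 1.386
Step 3: exp(x) = 3.998
Step 4: n = 1/(exp(x)-1) = 0.3335

0.3335


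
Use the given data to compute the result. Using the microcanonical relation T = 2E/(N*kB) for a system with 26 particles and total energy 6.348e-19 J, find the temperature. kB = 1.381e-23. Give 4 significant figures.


Step 1: Numerator = 2*E = 2*6.348e-19 = 1.27e-18 J
Step 2: Denominator = N*kB = 26*1.381e-23 = 3.591e-22
Step 3: T = 1.27e-18 / 3.591e-22 = 3536 K

3536


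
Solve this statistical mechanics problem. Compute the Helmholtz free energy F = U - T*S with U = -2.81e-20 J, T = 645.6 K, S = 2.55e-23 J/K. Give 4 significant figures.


Step 1: T*S = 645.6 * 2.55e-23 = 1.646e-20 J
Step 2: F = U - T*S = -2.81e-20 - 1.646e-20
Step 3: F = -4.456e-20 J

-4.456e-20


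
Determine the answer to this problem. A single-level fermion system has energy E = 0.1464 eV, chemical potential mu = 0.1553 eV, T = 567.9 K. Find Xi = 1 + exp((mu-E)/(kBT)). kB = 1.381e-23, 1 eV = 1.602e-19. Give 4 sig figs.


Step 1: (mu - E) = 0.1553 - 0.1464 = 0.0089 eV
Step 2: x = (mu-E)*eV/(kB*T) = 0.0089*1.602e-19/(1.381e-23*567.9) = 0.1818
Step 3: exp(x) = 1.199
Step 4: Xi = 1 + 1.199 = 2.199

2.199


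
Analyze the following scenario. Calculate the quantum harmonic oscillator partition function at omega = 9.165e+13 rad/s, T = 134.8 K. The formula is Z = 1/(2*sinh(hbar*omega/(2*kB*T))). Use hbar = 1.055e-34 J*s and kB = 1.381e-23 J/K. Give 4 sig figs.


Step 1: Compute x = hbar*omega/(kB*T) = 1.055e-34*9.165e+13/(1.381e-23*134.8) = 5.194
Step 2: x/2 = 2.597
Step 3: sinh(x/2) = 6.674
Step 4: Z = 1/(2*6.674) = 0.07491

0.07491


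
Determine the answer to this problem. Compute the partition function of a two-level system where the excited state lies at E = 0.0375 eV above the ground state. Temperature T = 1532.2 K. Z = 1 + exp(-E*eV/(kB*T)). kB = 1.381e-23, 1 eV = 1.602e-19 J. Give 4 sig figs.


Step 1: Compute beta*E = E*eV/(kB*T) = 0.0375*1.602e-19/(1.381e-23*1532.2) = 0.2839
Step 2: exp(-beta*E) = exp(-0.2839) = 0.7528
Step 3: Z = 1 + 0.7528 = 1.753

1.753


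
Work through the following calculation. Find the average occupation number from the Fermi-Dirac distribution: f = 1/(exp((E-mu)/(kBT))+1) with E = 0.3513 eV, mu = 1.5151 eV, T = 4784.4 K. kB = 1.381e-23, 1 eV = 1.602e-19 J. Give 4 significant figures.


Step 1: (E - mu) = 0.3513 - 1.5151 = -1.164 eV
Step 2: Convert: (E-mu)*eV = -1.864e-19 J
Step 3: x = (E-mu)*eV/(kB*T) = -2.822
Step 4: f = 1/(exp(-2.822)+1) = 0.9438

0.9438


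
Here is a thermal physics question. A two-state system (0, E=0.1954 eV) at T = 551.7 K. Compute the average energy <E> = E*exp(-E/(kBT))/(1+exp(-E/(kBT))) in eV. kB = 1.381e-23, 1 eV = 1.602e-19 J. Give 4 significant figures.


Step 1: beta*E = 0.1954*1.602e-19/(1.381e-23*551.7) = 4.109
Step 2: exp(-beta*E) = 0.01643
Step 3: <E> = 0.1954*0.01643/(1+0.01643) = 0.003159 eV

0.003159


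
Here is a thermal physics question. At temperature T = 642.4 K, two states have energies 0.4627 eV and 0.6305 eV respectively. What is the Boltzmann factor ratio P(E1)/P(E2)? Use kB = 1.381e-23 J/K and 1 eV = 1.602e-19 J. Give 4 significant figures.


Step 1: Compute energy difference dE = E1 - E2 = 0.4627 - 0.6305 = -0.1678 eV
Step 2: Convert to Joules: dE_J = -0.1678 * 1.602e-19 = -2.688e-20 J
Step 3: Compute exponent = -dE_J / (kB * T) = -(-2.688e-20) / (1.381e-23 * 642.4) = 3.03
Step 4: P(E1)/P(E2) = exp(3.03) = 20.7

20.7


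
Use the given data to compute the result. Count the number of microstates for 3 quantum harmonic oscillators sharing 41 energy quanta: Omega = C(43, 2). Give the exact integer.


Step 1: Use binomial coefficient C(43, 2)
Step 2: Numerator = 43! / 41!
Step 3: Denominator = 2!
Step 4: Omega = 903

903


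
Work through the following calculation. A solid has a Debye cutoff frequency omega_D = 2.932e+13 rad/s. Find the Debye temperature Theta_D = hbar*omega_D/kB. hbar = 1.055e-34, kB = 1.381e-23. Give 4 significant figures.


Step 1: hbar*omega_D = 1.055e-34 * 2.932e+13 = 3.093e-21 J
Step 2: Theta_D = 3.093e-21 / 1.381e-23
Step 3: Theta_D = 224 K

224


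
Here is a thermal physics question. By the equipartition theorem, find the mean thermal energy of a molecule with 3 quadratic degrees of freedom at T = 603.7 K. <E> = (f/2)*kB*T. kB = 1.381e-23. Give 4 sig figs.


Step 1: f/2 = 3/2 = 1.5
Step 2: kB*T = 1.381e-23 * 603.7 = 8.337e-21
Step 3: <E> = 1.5 * 8.337e-21 = 1.251e-20 J

1.251e-20


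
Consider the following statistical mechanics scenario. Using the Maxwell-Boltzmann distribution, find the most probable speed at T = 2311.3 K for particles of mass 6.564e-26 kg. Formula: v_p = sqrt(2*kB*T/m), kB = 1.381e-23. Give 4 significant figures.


Step 1: Numerator = 2*kB*T = 2*1.381e-23*2311.3 = 6.384e-20
Step 2: Ratio = 6.384e-20 / 6.564e-26 = 9.725e+05
Step 3: v_p = sqrt(9.725e+05) = 986.2 m/s

986.2


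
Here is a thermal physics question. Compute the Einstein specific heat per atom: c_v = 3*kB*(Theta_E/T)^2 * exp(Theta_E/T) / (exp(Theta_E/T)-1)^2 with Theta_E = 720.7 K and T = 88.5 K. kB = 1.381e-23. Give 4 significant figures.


Step 1: x = Theta_E/T = 720.7/88.5 = 8.144
Step 2: x^2 = 66.32
Step 3: exp(x) = 3441
Step 4: c_v = 3*1.381e-23*66.32*3441/(3441-1)^2 = 7.989e-25

7.989e-25


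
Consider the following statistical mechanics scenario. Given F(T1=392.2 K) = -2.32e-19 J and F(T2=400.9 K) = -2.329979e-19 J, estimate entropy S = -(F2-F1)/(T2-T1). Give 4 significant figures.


Step 1: dF = F2 - F1 = -2.329979e-19 - (-2.32e-19) = -9.979e-22 J
Step 2: dT = T2 - T1 = 400.9 - 392.2 = 8.7 K
Step 3: S = -dF/dT = -(-9.979e-22)/8.7 = 1.147e-22 J/K

1.147e-22


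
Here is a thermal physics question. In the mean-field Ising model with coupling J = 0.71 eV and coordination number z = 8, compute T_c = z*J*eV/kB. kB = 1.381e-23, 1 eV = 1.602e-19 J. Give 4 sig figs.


Step 1: z*J = 8*0.71 = 5.68 eV
Step 2: Convert to Joules: 5.68*1.602e-19 = 9.099e-19 J
Step 3: T_c = 9.099e-19 / 1.381e-23 = 6.589e+04 K

6.589e+04


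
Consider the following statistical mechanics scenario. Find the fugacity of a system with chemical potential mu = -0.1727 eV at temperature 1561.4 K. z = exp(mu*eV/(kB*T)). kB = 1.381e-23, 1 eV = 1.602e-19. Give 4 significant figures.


Step 1: Convert mu to Joules: -0.1727*1.602e-19 = -2.767e-20 J
Step 2: kB*T = 1.381e-23*1561.4 = 2.156e-20 J
Step 3: mu/(kB*T) = -1.283
Step 4: z = exp(-1.283) = 0.2772

0.2772


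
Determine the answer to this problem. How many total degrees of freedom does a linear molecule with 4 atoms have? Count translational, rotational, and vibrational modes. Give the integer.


Step 1: Translational DOF = 3
Step 2: Rotational DOF (linear) = 2
Step 3: Vibrational DOF = 3*4 - 5 = 7
Step 4: Total = 3 + 2 + 7 = 12

12


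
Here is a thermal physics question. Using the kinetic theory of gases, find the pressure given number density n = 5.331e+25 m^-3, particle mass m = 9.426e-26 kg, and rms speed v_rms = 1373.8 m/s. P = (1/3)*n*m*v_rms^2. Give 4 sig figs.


Step 1: v_rms^2 = 1373.8^2 = 1.887e+06
Step 2: n*m = 5.331e+25*9.426e-26 = 5.025
Step 3: P = (1/3)*5.025*1.887e+06 = 3.161e+06 Pa

3.161e+06


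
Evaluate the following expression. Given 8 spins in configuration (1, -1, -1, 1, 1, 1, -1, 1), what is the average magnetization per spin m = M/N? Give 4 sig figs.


Step 1: Count up spins (+1): 5, down spins (-1): 3
Step 2: Total magnetization M = 5 - 3 = 2
Step 3: m = M/N = 2/8 = 0.25

0.25
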